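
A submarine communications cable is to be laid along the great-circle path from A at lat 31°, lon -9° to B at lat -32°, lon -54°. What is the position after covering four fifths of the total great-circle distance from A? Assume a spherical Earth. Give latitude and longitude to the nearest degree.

≈ lat -20°, lon -44°

From cos δ = sin φ₁ sin φ₂ + cos φ₁ cos φ₂ cos Δλ, the central angle is δ ≈ 1.327 rad (76.0°).
Interpolate at f = 4/5 with slerp weights a = sin((1−f)δ)/sin δ ≈ 0.270, b = sin(fδ)/sin δ ≈ 0.900.
p = a·p₁ + b·p₂ ≈ (0.677, -0.654, -0.338); φ = arcsin(p_z) ≈ -19.73°, λ = atan2(p_y, p_x) ≈ -43.98°.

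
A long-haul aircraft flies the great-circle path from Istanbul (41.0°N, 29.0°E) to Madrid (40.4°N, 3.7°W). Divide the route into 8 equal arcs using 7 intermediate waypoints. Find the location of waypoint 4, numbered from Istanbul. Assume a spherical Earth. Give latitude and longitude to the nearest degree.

Write both endpoints as unit vectors p₁, p₂ with components (cos φ cos λ, cos φ sin λ, sin φ).
The central angle between the endpoints is δ = arccos(p₁·p₂) ≈ 0.430 rad (24.7°).
Interpolate at f = 4/8 with slerp weights a = sin((1−f)δ)/sin δ ≈ 0.512, b = sin(fδ)/sin δ ≈ 0.512.
p = a·p₁ + b·p₂ ≈ (0.727, 0.162, 0.667); φ = arcsin(p_z) ≈ 41.87°, λ = atan2(p_y, p_x) ≈ 12.57°.

≈ (42°N, 13°E)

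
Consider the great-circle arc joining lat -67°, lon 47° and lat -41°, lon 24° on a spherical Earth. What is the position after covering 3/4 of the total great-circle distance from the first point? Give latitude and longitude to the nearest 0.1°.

Write both endpoints as unit vectors p₁, p₂ with components (cos φ cos λ, cos φ sin λ, sin φ).
The central angle between the endpoints is δ = arccos(p₁·p₂) ≈ 0.505 rad (28.9°).
Interpolate at f = 3/4 with slerp weights a = sin((1−f)δ)/sin δ ≈ 0.260, b = sin(fδ)/sin δ ≈ 0.764.
p = a·p₁ + b·p₂ ≈ (0.596, 0.309, -0.741); φ = arcsin(p_z) ≈ -47.81°, λ = atan2(p_y, p_x) ≈ 27.39°.

≈ lat -47.8°, lon 27.4°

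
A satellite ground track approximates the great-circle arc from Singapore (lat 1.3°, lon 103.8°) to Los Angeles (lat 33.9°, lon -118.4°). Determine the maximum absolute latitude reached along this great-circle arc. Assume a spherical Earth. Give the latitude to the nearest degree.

≈ 46°

The great circle lies in the plane with unit normal n̂ = (p₁ × p₂)/|p₁ × p₂|.
Here n̂_z ≈ +0.698; the vertex latitude is φ_max = arccos|n̂_z| ≈ 45.7°.
Check via Clairaut: cos φ_max = |cos φ₁| · sin C = cos(1.3°)·sin(44.3°) ≈ 0.698, again giving ≈ 45.7°.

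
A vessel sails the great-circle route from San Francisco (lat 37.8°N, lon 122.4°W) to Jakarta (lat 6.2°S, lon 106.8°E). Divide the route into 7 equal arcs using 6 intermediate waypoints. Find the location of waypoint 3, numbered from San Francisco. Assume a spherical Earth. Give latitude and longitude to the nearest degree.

≈ lat 37°N, lon 168°E

Write both endpoints as unit vectors p₁, p₂ with components (cos φ cos λ, cos φ sin λ, sin φ).
The central angle between the endpoints is δ = arccos(p₁·p₂) ≈ 2.189 rad (125.4°).
Interpolate at f = 3/7 with slerp weights a = sin((1−f)δ)/sin δ ≈ 1.165, b = sin(fδ)/sin δ ≈ 0.990.
p = a·p₁ + b·p₂ ≈ (-0.777, 0.165, 0.607); φ = arcsin(p_z) ≈ 37.37°, λ = atan2(p_y, p_x) ≈ 168.04°.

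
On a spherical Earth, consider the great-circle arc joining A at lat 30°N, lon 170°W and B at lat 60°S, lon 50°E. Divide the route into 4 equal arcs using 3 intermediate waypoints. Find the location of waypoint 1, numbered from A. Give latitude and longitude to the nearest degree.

≈ lat 1°S, lon 173°E

From cos δ = sin φ₁ sin φ₂ + cos φ₁ cos φ₂ cos Δλ, the central angle is δ ≈ 2.441 rad (139.9°).
Interpolate at f = 1/4 with slerp weights a = sin((1−f)δ)/sin δ ≈ 1.500, b = sin(fδ)/sin δ ≈ 0.889.
p = a·p₁ + b·p₂ ≈ (-0.993, 0.115, -0.020); φ = arcsin(p_z) ≈ -1.17°, λ = atan2(p_y, p_x) ≈ 173.39°.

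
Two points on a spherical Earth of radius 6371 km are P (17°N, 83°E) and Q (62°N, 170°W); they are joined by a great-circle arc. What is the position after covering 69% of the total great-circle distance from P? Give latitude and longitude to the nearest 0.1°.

≈ (61.0°N, 134.6°E)

Write both endpoints as unit vectors p₁, p₂ with components (cos φ cos λ, cos φ sin λ, sin φ).
The central angle between the endpoints is δ = arccos(p₁·p₂) ≈ 1.444 rad (82.7°).
Interpolate at f = 0.69 with slerp weights a = sin((1−f)δ)/sin δ ≈ 0.436, b = sin(fδ)/sin δ ≈ 0.846.
p = a·p₁ + b·p₂ ≈ (-0.340, 0.345, 0.875); φ = arcsin(p_z) ≈ 61.01°, λ = atan2(p_y, p_x) ≈ 134.61°.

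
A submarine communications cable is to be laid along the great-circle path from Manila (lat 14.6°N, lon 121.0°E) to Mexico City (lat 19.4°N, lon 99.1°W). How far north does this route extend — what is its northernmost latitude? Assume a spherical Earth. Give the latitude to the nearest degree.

The great circle lies in the plane with unit normal n̂ = (p₁ × p₂)/|p₁ × p₂|.
Here n̂_z ≈ +0.745; the vertex latitude is φ_max = arccos|n̂_z| ≈ 41.8°.

≈ 42°N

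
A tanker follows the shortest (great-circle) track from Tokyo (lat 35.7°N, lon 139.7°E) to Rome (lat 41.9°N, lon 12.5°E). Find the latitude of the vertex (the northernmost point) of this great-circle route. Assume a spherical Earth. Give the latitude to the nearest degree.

The great circle lies in the plane with unit normal n̂ = (p₁ × p₂)/|p₁ × p₂|.
Here n̂_z ≈ -0.482; the vertex latitude is φ_max = arccos|n̂_z| ≈ 61.2°.
Check via Clairaut: cos φ_max = |cos φ₁| · sin C = cos(35.7°)·sin(36.4°) ≈ 0.482, again giving ≈ 61.2°.

≈ 61°N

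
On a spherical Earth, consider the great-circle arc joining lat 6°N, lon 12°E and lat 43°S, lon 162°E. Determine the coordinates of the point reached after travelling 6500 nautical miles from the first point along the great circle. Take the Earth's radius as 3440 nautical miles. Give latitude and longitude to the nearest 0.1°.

≈ lat 57.5°S, lon 126.9°E

From cos δ = sin φ₁ sin φ₂ + cos φ₁ cos φ₂ cos Δλ, the central angle is δ ≈ 2.348 rad (134.5°). The total great-circle distance is δ·R ≈ 2.348 × 3440 ≈ 8077 nmi, so the target fraction is f = 6500/8077 ≈ 0.805.
Interpolate at f ≈ 0.805 with slerp weights a = sin((1−f)δ)/sin δ ≈ 0.621, b = sin(fδ)/sin δ ≈ 1.332.
p = a·p₁ + b·p₂ ≈ (-0.323, 0.429, -0.844); φ = arcsin(p_z) ≈ -57.51°, λ = atan2(p_y, p_x) ≈ 126.93°.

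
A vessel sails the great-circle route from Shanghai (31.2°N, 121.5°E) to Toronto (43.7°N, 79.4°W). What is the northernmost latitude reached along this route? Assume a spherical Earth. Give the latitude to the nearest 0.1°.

≈ 76.9°N

The great circle lies in the plane with unit normal n̂ = (p₁ × p₂)/|p₁ × p₂|.
Here n̂_z ≈ +0.226; the vertex latitude is φ_max = arccos|n̂_z| ≈ 76.9°.
Check via Clairaut: cos φ_max = |cos φ₁| · sin C = cos(31.2°)·sin(15.3°) ≈ 0.226, again giving ≈ 76.9°.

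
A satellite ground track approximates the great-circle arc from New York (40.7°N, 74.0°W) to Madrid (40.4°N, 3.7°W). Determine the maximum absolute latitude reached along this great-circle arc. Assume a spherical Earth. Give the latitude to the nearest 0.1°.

≈ 46.3°N

The great circle lies in the plane with unit normal n̂ = (p₁ × p₂)/|p₁ × p₂|.
Here n̂_z ≈ +0.691; the vertex latitude is φ_max = arccos|n̂_z| ≈ 46.3°.
Check via Clairaut: cos φ_max = |cos φ₁| · sin C = cos(40.7°)·sin(65.7°) ≈ 0.691, again giving ≈ 46.3°.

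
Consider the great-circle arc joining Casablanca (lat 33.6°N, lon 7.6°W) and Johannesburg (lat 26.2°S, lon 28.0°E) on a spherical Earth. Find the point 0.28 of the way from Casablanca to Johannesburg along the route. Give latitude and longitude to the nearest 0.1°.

The haversine formula gives a central angle δ ≈ 1.199 rad (68.7°) between the endpoints.
Interpolate at f = 0.28 with slerp weights a = sin((1−f)δ)/sin δ ≈ 0.816, b = sin(fδ)/sin δ ≈ 0.354.
p = a·p₁ + b·p₂ ≈ (0.954, 0.059, 0.295); φ = arcsin(p_z) ≈ 17.17°, λ = atan2(p_y, p_x) ≈ 3.55°.

≈ lat 17.2°N, lon 3.5°E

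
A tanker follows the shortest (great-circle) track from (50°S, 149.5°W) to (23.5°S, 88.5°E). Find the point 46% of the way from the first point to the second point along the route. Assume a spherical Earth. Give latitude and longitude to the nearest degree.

≈ (57°S, 138°E)

From cos δ = sin φ₁ sin φ₂ + cos φ₁ cos φ₂ cos Δλ, the central angle is δ ≈ 1.578 rad (90.4°).
Interpolate at f = 0.46 with slerp weights a = sin((1−f)δ)/sin δ ≈ 0.753, b = sin(fδ)/sin δ ≈ 0.664.
p = a·p₁ + b·p₂ ≈ (-0.401, 0.363, -0.841); φ = arcsin(p_z) ≈ -57.26°, λ = atan2(p_y, p_x) ≈ 137.85°.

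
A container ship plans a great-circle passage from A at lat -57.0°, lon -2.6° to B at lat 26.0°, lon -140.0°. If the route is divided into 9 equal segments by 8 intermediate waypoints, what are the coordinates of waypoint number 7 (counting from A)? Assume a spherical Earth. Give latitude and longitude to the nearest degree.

Convert each endpoint to a unit vector on the sphere (x = cos φ cos λ, y = cos φ sin λ, z = sin φ).
The central angle between the endpoints is δ = arccos(p₁·p₂) ≈ 2.386 rad (136.7°).
Interpolate at f = 7/9 with slerp weights a = sin((1−f)δ)/sin δ ≈ 0.738, b = sin(fδ)/sin δ ≈ 1.400.
p = a·p₁ + b·p₂ ≈ (-0.562, -0.827, -0.005); φ = arcsin(p_z) ≈ -0.29°, λ = atan2(p_y, p_x) ≈ -124.22°.

≈ lat 0°, lon -124°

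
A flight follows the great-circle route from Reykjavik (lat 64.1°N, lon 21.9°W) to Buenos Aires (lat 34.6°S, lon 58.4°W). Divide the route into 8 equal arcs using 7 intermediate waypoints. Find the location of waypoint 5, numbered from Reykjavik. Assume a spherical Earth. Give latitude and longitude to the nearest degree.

Write both endpoints as unit vectors p₁, p₂ with components (cos φ cos λ, cos φ sin λ, sin φ).
The central angle between the endpoints is δ = arccos(p₁·p₂) ≈ 1.794 rad (102.8°).
Interpolate at f = 5/8 with slerp weights a = sin((1−f)δ)/sin δ ≈ 0.639, b = sin(fδ)/sin δ ≈ 0.924.
p = a·p₁ + b·p₂ ≈ (0.657, -0.752, 0.050); φ = arcsin(p_z) ≈ 2.89°, λ = atan2(p_y, p_x) ≈ -48.83°.

≈ lat 3°N, lon 49°W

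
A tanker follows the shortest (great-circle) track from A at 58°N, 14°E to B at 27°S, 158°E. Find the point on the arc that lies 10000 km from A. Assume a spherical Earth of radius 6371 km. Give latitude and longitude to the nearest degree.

Convert each endpoint to a unit vector on the sphere (x = cos φ cos λ, y = cos φ sin λ, z = sin φ).
The central angle between the endpoints is δ = arccos(p₁·p₂) ≈ 2.445 rad (140.1°). The total great-circle distance is δ·R ≈ 2.445 × 6371 ≈ 15577 km, so the target fraction is f = 10000/15577 ≈ 0.642.
Interpolate at f ≈ 0.642 with slerp weights a = sin((1−f)δ)/sin δ ≈ 1.197, b = sin(fδ)/sin δ ≈ 1.558.
p = a·p₁ + b·p₂ ≈ (-0.672, 0.674, 0.307); φ = arcsin(p_z) ≈ 17.89°, λ = atan2(p_y, p_x) ≈ 134.94°.

≈ 18°N, 135°E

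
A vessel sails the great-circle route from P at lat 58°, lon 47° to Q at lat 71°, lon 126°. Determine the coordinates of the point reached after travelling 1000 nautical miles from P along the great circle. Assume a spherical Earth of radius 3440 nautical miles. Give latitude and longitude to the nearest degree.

≈ lat 69°, lon 75°

From cos δ = sin φ₁ sin φ₂ + cos φ₁ cos φ₂ cos Δλ, the central angle is δ ≈ 0.583 rad (33.4°). The total great-circle distance is δ·R ≈ 0.583 × 3440 ≈ 2006 nmi, so the target fraction is f = 1000/2006 ≈ 0.499.
Interpolate at f ≈ 0.499 with slerp weights a = sin((1−f)δ)/sin δ ≈ 0.524, b = sin(fδ)/sin δ ≈ 0.521.
p = a·p₁ + b·p₂ ≈ (0.090, 0.340, 0.936); φ = arcsin(p_z) ≈ 69.41°, λ = atan2(p_y, p_x) ≈ 75.24°.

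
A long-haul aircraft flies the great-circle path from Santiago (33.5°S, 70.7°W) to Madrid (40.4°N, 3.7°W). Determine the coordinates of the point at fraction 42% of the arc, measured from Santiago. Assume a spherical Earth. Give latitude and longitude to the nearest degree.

From cos δ = sin φ₁ sin φ₂ + cos φ₁ cos φ₂ cos Δλ, the central angle is δ ≈ 1.681 rad (96.3°).
Interpolate at f = 0.42 with slerp weights a = sin((1−f)δ)/sin δ ≈ 0.833, b = sin(fδ)/sin δ ≈ 0.653.
p = a·p₁ + b·p₂ ≈ (0.725, -0.687, -0.037); φ = arcsin(p_z) ≈ -2.10°, λ = atan2(p_y, p_x) ≈ -43.46°.

≈ 2°S, 43°W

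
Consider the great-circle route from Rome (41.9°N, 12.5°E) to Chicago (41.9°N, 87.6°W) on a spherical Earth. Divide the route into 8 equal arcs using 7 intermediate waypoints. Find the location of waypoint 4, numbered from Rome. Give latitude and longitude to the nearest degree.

Write both endpoints as unit vectors p₁, p₂ with components (cos φ cos λ, cos φ sin λ, sin φ).
The central angle between the endpoints is δ = arccos(p₁·p₂) ≈ 1.214 rad (69.6°).
Interpolate at f = 4/8 with slerp weights a = sin((1−f)δ)/sin δ ≈ 0.609, b = sin(fδ)/sin δ ≈ 0.609.
p = a·p₁ + b·p₂ ≈ (0.461, -0.355, 0.813); φ = arcsin(p_z) ≈ 54.41°, λ = atan2(p_y, p_x) ≈ -37.55°.

≈ (54°N, 38°W)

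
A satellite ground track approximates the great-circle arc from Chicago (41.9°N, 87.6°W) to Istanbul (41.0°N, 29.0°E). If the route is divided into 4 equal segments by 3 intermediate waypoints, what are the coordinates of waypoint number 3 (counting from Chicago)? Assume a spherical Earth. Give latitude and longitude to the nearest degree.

Convert each endpoint to a unit vector on the sphere (x = cos φ cos λ, y = cos φ sin λ, z = sin φ).
The central angle between the endpoints is δ = arccos(p₁·p₂) ≈ 1.383 rad (79.2°).
Interpolate at f = 3/4 with slerp weights a = sin((1−f)δ)/sin δ ≈ 0.345, b = sin(fδ)/sin δ ≈ 0.876.
p = a·p₁ + b·p₂ ≈ (0.589, 0.064, 0.805); φ = arcsin(p_z) ≈ 53.65°, λ = atan2(p_y, p_x) ≈ 6.21°.

≈ (54°N, 6°E)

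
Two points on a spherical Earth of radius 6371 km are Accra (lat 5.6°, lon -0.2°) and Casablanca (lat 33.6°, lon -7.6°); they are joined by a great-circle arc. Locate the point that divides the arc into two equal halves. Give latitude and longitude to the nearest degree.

Write both endpoints as unit vectors p₁, p₂ with components (cos φ cos λ, cos φ sin λ, sin φ).
The central angle between the endpoints is δ = arccos(p₁·p₂) ≈ 0.503 rad (28.8°).
Interpolate at f = 1/2 with slerp weights a = sin((1−f)δ)/sin δ ≈ 0.516, b = sin(fδ)/sin δ ≈ 0.516.
p = a·p₁ + b·p₂ ≈ (0.940, -0.059, 0.336); φ = arcsin(p_z) ≈ 19.64°, λ = atan2(p_y, p_x) ≈ -3.57°.

≈ lat 20°, lon -4°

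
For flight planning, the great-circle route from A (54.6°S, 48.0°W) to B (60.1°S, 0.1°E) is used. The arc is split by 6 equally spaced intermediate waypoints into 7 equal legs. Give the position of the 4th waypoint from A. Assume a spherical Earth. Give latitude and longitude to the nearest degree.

Write both endpoints as unit vectors p₁, p₂ with components (cos φ cos λ, cos φ sin λ, sin φ).
The central angle between the endpoints is δ = arccos(p₁·p₂) ≈ 0.452 rad (25.9°).
Interpolate at f = 4/7 with slerp weights a = sin((1−f)δ)/sin δ ≈ 0.441, b = sin(fδ)/sin δ ≈ 0.585.
p = a·p₁ + b·p₂ ≈ (0.462, -0.189, -0.866); φ = arcsin(p_z) ≈ -60.03°, λ = atan2(p_y, p_x) ≈ -22.26°.

≈ (60°S, 22°W)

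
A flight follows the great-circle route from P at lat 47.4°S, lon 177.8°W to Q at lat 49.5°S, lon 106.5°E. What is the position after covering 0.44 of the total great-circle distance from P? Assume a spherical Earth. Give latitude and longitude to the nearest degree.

Write both endpoints as unit vectors p₁, p₂ with components (cos φ cos λ, cos φ sin λ, sin φ).
The central angle between the endpoints is δ = arccos(p₁·p₂) ≈ 0.839 rad (48.1°).
Interpolate at f = 0.44 with slerp weights a = sin((1−f)δ)/sin δ ≈ 0.609, b = sin(fδ)/sin δ ≈ 0.485.
p = a·p₁ + b·p₂ ≈ (-0.501, 0.286, -0.817); φ = arcsin(p_z) ≈ -54.76°, λ = atan2(p_y, p_x) ≈ 150.27°.

≈ lat 55°S, lon 150°E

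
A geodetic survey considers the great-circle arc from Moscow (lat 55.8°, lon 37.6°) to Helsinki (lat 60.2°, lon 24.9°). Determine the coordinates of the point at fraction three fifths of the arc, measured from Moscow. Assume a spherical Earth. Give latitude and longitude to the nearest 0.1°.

≈ lat 58.6°, lon 30.4°

Write both endpoints as unit vectors p₁, p₂ with components (cos φ cos λ, cos φ sin λ, sin φ).
The central angle between the endpoints is δ = arccos(p₁·p₂) ≈ 0.140 rad (8.0°).
Interpolate at f = 3/5 with slerp weights a = sin((1−f)δ)/sin δ ≈ 0.401, b = sin(fδ)/sin δ ≈ 0.601.
p = a·p₁ + b·p₂ ≈ (0.450, 0.263, 0.853); φ = arcsin(p_z) ≈ 58.59°, λ = atan2(p_y, p_x) ≈ 30.36°.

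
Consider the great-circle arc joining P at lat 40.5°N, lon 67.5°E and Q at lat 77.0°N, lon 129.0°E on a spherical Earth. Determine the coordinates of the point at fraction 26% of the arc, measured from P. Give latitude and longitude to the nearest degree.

≈ lat 51°N, lon 73°E

Convert each endpoint to a unit vector on the sphere (x = cos φ cos λ, y = cos φ sin λ, z = sin φ).
The central angle between the endpoints is δ = arccos(p₁·p₂) ≈ 0.775 rad (44.4°).
Interpolate at f = 0.26 with slerp weights a = sin((1−f)δ)/sin δ ≈ 0.775, b = sin(fδ)/sin δ ≈ 0.286.
p = a·p₁ + b·p₂ ≈ (0.185, 0.595, 0.782); φ = arcsin(p_z) ≈ 51.47°, λ = atan2(p_y, p_x) ≈ 72.71°.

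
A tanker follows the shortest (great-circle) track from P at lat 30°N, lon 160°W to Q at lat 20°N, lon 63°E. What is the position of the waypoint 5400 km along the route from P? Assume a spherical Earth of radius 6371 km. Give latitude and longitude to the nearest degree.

≈ lat 52°N, lon 140°E

The haversine formula gives a central angle δ ≈ 2.009 rad (115.1°) between the endpoints. The total great-circle distance is δ·R ≈ 2.009 × 6371 ≈ 12798 km, so the target fraction is f = 5400/12798 ≈ 0.422.
Interpolate at f ≈ 0.422 with slerp weights a = sin((1−f)δ)/sin δ ≈ 1.013, b = sin(fδ)/sin δ ≈ 0.828.
p = a·p₁ + b·p₂ ≈ (-0.471, 0.393, 0.790); φ = arcsin(p_z) ≈ 52.15°, λ = atan2(p_y, p_x) ≈ 140.16°.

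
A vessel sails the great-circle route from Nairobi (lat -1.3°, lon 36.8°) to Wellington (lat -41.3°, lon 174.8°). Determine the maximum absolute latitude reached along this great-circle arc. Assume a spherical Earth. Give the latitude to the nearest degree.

The great circle lies in the plane with unit normal n̂ = (p₁ × p₂)/|p₁ × p₂|.
Here n̂_z ≈ +0.599; the vertex latitude is φ_max = arccos|n̂_z| ≈ 53.2°.
Check via Clairaut: cos φ_max = |cos φ₁| · sin C = cos(1.3°)·sin(143.2°) ≈ 0.599, again giving ≈ 53.2°.

≈ -53°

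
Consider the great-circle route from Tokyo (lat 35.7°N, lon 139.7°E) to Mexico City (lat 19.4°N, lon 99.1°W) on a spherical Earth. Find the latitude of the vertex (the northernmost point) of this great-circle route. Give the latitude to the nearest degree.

The great circle lies in the plane with unit normal n̂ = (p₁ × p₂)/|p₁ × p₂|.
Here n̂_z ≈ +0.669; the vertex latitude is φ_max = arccos|n̂_z| ≈ 48.0°.

≈ 48°N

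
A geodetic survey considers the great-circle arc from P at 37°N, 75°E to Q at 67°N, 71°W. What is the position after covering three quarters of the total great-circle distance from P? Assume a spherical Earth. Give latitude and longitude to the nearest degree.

≈ 79°N, 20°W

Write both endpoints as unit vectors p₁, p₂ with components (cos φ cos λ, cos φ sin λ, sin φ).
The central angle between the endpoints is δ = arccos(p₁·p₂) ≈ 1.271 rad (72.8°).
Interpolate at f = 3/4 with slerp weights a = sin((1−f)δ)/sin δ ≈ 0.327, b = sin(fδ)/sin δ ≈ 0.853.
p = a·p₁ + b·p₂ ≈ (0.176, -0.063, 0.982); φ = arcsin(p_z) ≈ 79.22°, λ = atan2(p_y, p_x) ≈ -19.68°.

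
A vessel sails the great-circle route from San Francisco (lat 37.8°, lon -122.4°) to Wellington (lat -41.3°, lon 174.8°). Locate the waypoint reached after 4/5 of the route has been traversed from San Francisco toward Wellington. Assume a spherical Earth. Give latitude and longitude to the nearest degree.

Write both endpoints as unit vectors p₁, p₂ with components (cos φ cos λ, cos φ sin λ, sin φ).
The central angle between the endpoints is δ = arccos(p₁·p₂) ≈ 1.704 rad (97.7°).
Interpolate at f = 4/5 with slerp weights a = sin((1−f)δ)/sin δ ≈ 0.337, b = sin(fδ)/sin δ ≈ 0.987.
p = a·p₁ + b·p₂ ≈ (-0.882, -0.158, -0.445); φ = arcsin(p_z) ≈ -26.42°, λ = atan2(p_y, p_x) ≈ -169.85°.

≈ lat -26°, lon -170°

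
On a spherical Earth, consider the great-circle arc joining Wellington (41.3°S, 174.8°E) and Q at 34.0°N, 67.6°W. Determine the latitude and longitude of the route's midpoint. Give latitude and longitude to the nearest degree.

≈ 7°S, 122°W

Convert each endpoint to a unit vector on the sphere (x = cos φ cos λ, y = cos φ sin λ, z = sin φ).
The central angle between the endpoints is δ = arccos(p₁·p₂) ≈ 2.288 rad (131.1°).
Interpolate at f = 1/2 with slerp weights a = sin((1−f)δ)/sin δ ≈ 1.208, b = sin(fδ)/sin δ ≈ 1.208.
p = a·p₁ + b·p₂ ≈ (-0.522, -0.844, -0.122); φ = arcsin(p_z) ≈ -7.00°, λ = atan2(p_y, p_x) ≈ -121.75°.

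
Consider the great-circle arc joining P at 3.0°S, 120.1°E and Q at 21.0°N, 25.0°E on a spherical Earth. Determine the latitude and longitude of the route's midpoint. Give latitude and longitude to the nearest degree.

Write both endpoints as unit vectors p₁, p₂ with components (cos φ cos λ, cos φ sin λ, sin φ).
The central angle between the endpoints is δ = arccos(p₁·p₂) ≈ 1.673 rad (95.8°).
Interpolate at f = 1/2 with slerp weights a = sin((1−f)δ)/sin δ ≈ 0.746, b = sin(fδ)/sin δ ≈ 0.746.
p = a·p₁ + b·p₂ ≈ (0.258, 0.939, 0.228); φ = arcsin(p_z) ≈ 13.20°, λ = atan2(p_y, p_x) ≈ 74.66°.

≈ 13°N, 75°E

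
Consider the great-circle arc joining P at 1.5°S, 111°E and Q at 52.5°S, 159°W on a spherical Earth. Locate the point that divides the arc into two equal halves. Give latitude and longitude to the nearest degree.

Write both endpoints as unit vectors p₁, p₂ with components (cos φ cos λ, cos φ sin λ, sin φ).
The central angle between the endpoints is δ = arccos(p₁·p₂) ≈ 1.550 rad (88.8°).
Interpolate at f = 1/2 with slerp weights a = sin((1−f)δ)/sin δ ≈ 0.700, b = sin(fδ)/sin δ ≈ 0.700.
p = a·p₁ + b·p₂ ≈ (-0.648, 0.500, -0.574); φ = arcsin(p_z) ≈ -35.00°, λ = atan2(p_y, p_x) ≈ 142.34°.

≈ 35°S, 142°E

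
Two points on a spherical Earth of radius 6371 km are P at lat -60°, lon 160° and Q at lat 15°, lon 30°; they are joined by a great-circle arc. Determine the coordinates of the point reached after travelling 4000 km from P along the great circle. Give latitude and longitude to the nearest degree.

Convert each endpoint to a unit vector on the sphere (x = cos φ cos λ, y = cos φ sin λ, z = sin φ).
The central angle between the endpoints is δ = arccos(p₁·p₂) ≈ 2.135 rad (122.3°). The total great-circle distance is δ·R ≈ 2.135 × 6371 ≈ 13601 km, so the target fraction is f = 4000/13601 ≈ 0.294.
Interpolate at f ≈ 0.294 with slerp weights a = sin((1−f)δ)/sin δ ≈ 1.181, b = sin(fδ)/sin δ ≈ 0.695.
p = a·p₁ + b·p₂ ≈ (0.027, 0.538, -0.843); φ = arcsin(p_z) ≈ -57.43°, λ = atan2(p_y, p_x) ≈ 87.17°.

≈ lat -57°, lon 87°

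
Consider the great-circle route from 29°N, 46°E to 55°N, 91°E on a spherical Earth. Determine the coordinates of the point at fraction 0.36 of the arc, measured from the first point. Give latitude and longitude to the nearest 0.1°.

The haversine formula gives a central angle δ ≈ 0.720 rad (41.2°) between the endpoints.
Interpolate at f = 0.36 with slerp weights a = sin((1−f)δ)/sin δ ≈ 0.674, b = sin(fδ)/sin δ ≈ 0.389.
p = a·p₁ + b·p₂ ≈ (0.406, 0.647, 0.645); φ = arcsin(p_z) ≈ 40.19°, λ = atan2(p_y, p_x) ≈ 57.91°.

≈ 40.2°N, 57.9°E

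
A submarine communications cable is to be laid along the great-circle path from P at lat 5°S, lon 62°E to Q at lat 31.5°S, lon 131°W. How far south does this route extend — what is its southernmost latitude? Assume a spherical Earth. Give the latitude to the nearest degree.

≈ 72°S

The great circle lies in the plane with unit normal n̂ = (p₁ × p₂)/|p₁ × p₂|.
Here n̂_z ≈ +0.307; the vertex latitude is φ_max = arccos|n̂_z| ≈ 72.1°.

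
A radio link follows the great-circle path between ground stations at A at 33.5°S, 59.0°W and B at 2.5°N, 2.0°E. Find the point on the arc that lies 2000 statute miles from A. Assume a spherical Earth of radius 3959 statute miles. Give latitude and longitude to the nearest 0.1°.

≈ 20.5°S, 29.8°W

From cos δ = sin φ₁ sin φ₂ + cos φ₁ cos φ₂ cos Δλ, the central angle is δ ≈ 1.181 rad (67.7°). The total great-circle distance is δ·R ≈ 1.181 × 3959 ≈ 4676 mi, so the target fraction is f = 2000/4676 ≈ 0.428.
Interpolate at f ≈ 0.428 with slerp weights a = sin((1−f)δ)/sin δ ≈ 0.676, b = sin(fδ)/sin δ ≈ 0.523.
p = a·p₁ + b·p₂ ≈ (0.813, -0.465, -0.350); φ = arcsin(p_z) ≈ -20.52°, λ = atan2(p_y, p_x) ≈ -29.78°.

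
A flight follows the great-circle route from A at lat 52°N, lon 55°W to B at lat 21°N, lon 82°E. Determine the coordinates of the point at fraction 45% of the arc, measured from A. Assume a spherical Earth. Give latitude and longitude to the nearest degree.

≈ lat 63°N, lon 32°E

Convert each endpoint to a unit vector on the sphere (x = cos φ cos λ, y = cos φ sin λ, z = sin φ).
The central angle between the endpoints is δ = arccos(p₁·p₂) ≈ 1.709 rad (97.9°).
Interpolate at f = 0.45 with slerp weights a = sin((1−f)δ)/sin δ ≈ 0.815, b = sin(fδ)/sin δ ≈ 0.702.
p = a·p₁ + b·p₂ ≈ (0.379, 0.238, 0.894); φ = arcsin(p_z) ≈ 63.41°, λ = atan2(p_y, p_x) ≈ 32.11°.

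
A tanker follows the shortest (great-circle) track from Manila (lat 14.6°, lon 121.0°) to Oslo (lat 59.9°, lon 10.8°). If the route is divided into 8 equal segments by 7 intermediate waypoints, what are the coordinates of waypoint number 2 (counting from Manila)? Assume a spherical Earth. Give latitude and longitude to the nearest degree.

Convert each endpoint to a unit vector on the sphere (x = cos φ cos λ, y = cos φ sin λ, z = sin φ).
The central angle between the endpoints is δ = arccos(p₁·p₂) ≈ 1.520 rad (87.1°).
Interpolate at f = 2/8 with slerp weights a = sin((1−f)δ)/sin δ ≈ 0.910, b = sin(fδ)/sin δ ≈ 0.371.
p = a·p₁ + b·p₂ ≈ (-0.271, 0.790, 0.551); φ = arcsin(p_z) ≈ 33.42°, λ = atan2(p_y, p_x) ≈ 108.91°.

≈ lat 33°, lon 109°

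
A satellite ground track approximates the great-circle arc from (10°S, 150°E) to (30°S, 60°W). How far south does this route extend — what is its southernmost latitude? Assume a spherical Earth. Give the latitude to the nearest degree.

The great circle lies in the plane with unit normal n̂ = (p₁ × p₂)/|p₁ × p₂|.
Here n̂_z ≈ +0.562; the vertex latitude is φ_max = arccos|n̂_z| ≈ 55.8°.
Check via Clairaut: cos φ_max = |cos φ₁| · sin C = cos(10.0°)·sin(145.2°) ≈ 0.562, again giving ≈ 55.8°.

≈ 56°S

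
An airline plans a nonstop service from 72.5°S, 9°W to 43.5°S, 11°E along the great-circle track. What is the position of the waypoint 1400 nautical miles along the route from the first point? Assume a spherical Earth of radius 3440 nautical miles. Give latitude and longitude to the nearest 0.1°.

≈ 50.5°S, 8.7°E

Write both endpoints as unit vectors p₁, p₂ with components (cos φ cos λ, cos φ sin λ, sin φ).
The central angle between the endpoints is δ = arccos(p₁·p₂) ≈ 0.533 rad (30.5°). The total great-circle distance is δ·R ≈ 0.533 × 3440 ≈ 1832 nmi, so the target fraction is f = 1400/1832 ≈ 0.764.
Interpolate at f ≈ 0.764 with slerp weights a = sin((1−f)δ)/sin δ ≈ 0.247, b = sin(fδ)/sin δ ≈ 0.779.
p = a·p₁ + b·p₂ ≈ (0.628, 0.096, -0.772); φ = arcsin(p_z) ≈ -50.53°, λ = atan2(p_y, p_x) ≈ 8.71°.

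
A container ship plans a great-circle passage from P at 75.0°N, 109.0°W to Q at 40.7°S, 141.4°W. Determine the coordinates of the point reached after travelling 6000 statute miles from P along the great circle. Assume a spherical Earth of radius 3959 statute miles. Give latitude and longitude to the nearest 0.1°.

≈ 10.2°S, 136.7°W

The haversine formula gives a central angle δ ≈ 2.054 rad (117.7°) between the endpoints. The total great-circle distance is δ·R ≈ 2.054 × 3959 ≈ 8130 mi, so the target fraction is f = 6000/8130 ≈ 0.738.
Interpolate at f ≈ 0.738 with slerp weights a = sin((1−f)δ)/sin δ ≈ 0.579, b = sin(fδ)/sin δ ≈ 1.127.
p = a·p₁ + b·p₂ ≈ (-0.717, -0.675, -0.176); φ = arcsin(p_z) ≈ -10.15°, λ = atan2(p_y, p_x) ≈ -136.72°.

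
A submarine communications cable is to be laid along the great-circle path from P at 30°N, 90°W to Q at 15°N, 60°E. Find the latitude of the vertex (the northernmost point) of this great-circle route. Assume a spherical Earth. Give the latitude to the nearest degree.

The great circle lies in the plane with unit normal n̂ = (p₁ × p₂)/|p₁ × p₂|.
Here n̂_z ≈ +0.520; the vertex latitude is φ_max = arccos|n̂_z| ≈ 58.6°.
Check via Clairaut: cos φ_max = |cos φ₁| · sin C = cos(30.0°)·sin(36.9°) ≈ 0.520, again giving ≈ 58.6°.

≈ 59°N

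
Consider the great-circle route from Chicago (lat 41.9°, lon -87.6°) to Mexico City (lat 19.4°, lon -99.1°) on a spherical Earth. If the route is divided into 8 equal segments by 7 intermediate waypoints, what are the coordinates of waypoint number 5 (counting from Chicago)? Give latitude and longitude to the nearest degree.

From cos δ = sin φ₁ sin φ₂ + cos φ₁ cos φ₂ cos Δλ, the central angle is δ ≈ 0.428 rad (24.5°).
Interpolate at f = 5/8 with slerp weights a = sin((1−f)δ)/sin δ ≈ 0.385, b = sin(fδ)/sin δ ≈ 0.637.
p = a·p₁ + b·p₂ ≈ (-0.083, -0.879, 0.469); φ = arcsin(p_z) ≈ 27.95°, λ = atan2(p_y, p_x) ≈ -95.39°.

≈ lat 28°, lon -95°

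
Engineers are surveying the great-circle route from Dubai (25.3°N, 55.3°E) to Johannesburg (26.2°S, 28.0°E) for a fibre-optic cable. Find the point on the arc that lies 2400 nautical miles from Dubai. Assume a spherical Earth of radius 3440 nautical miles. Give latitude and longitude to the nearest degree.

From cos δ = sin φ₁ sin φ₂ + cos φ₁ cos φ₂ cos Δλ, the central angle is δ ≈ 1.010 rad (57.8°). The total great-circle distance is δ·R ≈ 1.010 × 3440 ≈ 3473 nmi, so the target fraction is f = 2400/3473 ≈ 0.691.
Interpolate at f ≈ 0.691 with slerp weights a = sin((1−f)δ)/sin δ ≈ 0.363, b = sin(fδ)/sin δ ≈ 0.759.
p = a·p₁ + b·p₂ ≈ (0.788, 0.589, -0.180); φ = arcsin(p_z) ≈ -10.37°, λ = atan2(p_y, p_x) ≈ 36.79°.

≈ (10°S, 37°E)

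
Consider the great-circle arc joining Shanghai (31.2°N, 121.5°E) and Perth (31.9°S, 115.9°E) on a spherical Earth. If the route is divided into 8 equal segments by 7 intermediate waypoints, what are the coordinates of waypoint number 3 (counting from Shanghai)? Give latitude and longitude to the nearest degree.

Convert each endpoint to a unit vector on the sphere (x = cos φ cos λ, y = cos φ sin λ, z = sin φ).
The central angle between the endpoints is δ = arccos(p₁·p₂) ≈ 1.105 rad (63.3°).
Interpolate at f = 3/8 with slerp weights a = sin((1−f)δ)/sin δ ≈ 0.713, b = sin(fδ)/sin δ ≈ 0.451.
p = a·p₁ + b·p₂ ≈ (-0.486, 0.864, 0.131); φ = arcsin(p_z) ≈ 7.54°, λ = atan2(p_y, p_x) ≈ 119.34°.

≈ 8°N, 119°E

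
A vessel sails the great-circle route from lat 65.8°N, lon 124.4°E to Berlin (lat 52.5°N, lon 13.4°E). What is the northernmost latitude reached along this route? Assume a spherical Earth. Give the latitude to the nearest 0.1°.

≈ 72.5°N

The great circle lies in the plane with unit normal n̂ = (p₁ × p₂)/|p₁ × p₂|.
Here n̂_z ≈ -0.301; the vertex latitude is φ_max = arccos|n̂_z| ≈ 72.5°.
Check via Clairaut: cos φ_max = |cos φ₁| · sin C = cos(65.8°)·sin(47.3°) ≈ 0.301, again giving ≈ 72.5°.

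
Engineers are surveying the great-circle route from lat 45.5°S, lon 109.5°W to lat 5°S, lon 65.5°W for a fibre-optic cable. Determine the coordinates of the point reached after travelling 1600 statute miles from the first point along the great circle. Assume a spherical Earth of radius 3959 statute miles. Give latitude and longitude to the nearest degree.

≈ lat 30°S, lon 87°W

Write both endpoints as unit vectors p₁, p₂ with components (cos φ cos λ, cos φ sin λ, sin φ).
The central angle between the endpoints is δ = arccos(p₁·p₂) ≈ 0.971 rad (55.6°). The total great-circle distance is δ·R ≈ 0.971 × 3959 ≈ 3844 mi, so the target fraction is f = 1600/3844 ≈ 0.416.
Interpolate at f ≈ 0.416 with slerp weights a = sin((1−f)δ)/sin δ ≈ 0.651, b = sin(fδ)/sin δ ≈ 0.476.
p = a·p₁ + b·p₂ ≈ (0.045, -0.862, -0.506); φ = arcsin(p_z) ≈ -30.37°, λ = atan2(p_y, p_x) ≈ -87.04°.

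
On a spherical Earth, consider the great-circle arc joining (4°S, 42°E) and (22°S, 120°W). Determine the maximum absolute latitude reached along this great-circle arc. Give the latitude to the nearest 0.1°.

≈ 56.7°S

The great circle lies in the plane with unit normal n̂ = (p₁ × p₂)/|p₁ × p₂|.
Here n̂_z ≈ -0.549; the vertex latitude is φ_max = arccos|n̂_z| ≈ 56.7°.
Check via Clairaut: cos φ_max = |cos φ₁| · sin C = cos(4.0°)·sin(146.6°) ≈ 0.549, again giving ≈ 56.7°.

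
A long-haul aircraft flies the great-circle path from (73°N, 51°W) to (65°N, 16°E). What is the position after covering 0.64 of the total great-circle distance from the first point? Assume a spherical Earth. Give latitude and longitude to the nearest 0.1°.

≈ (70.6°N, 1.4°W)

Convert each endpoint to a unit vector on the sphere (x = cos φ cos λ, y = cos φ sin λ, z = sin φ).
The central angle between the endpoints is δ = arccos(p₁·p₂) ≈ 0.415 rad (23.8°).
Interpolate at f = 0.64 with slerp weights a = sin((1−f)δ)/sin δ ≈ 0.369, b = sin(fδ)/sin δ ≈ 0.651.
p = a·p₁ + b·p₂ ≈ (0.332, -0.008, 0.943); φ = arcsin(p_z) ≈ 70.58°, λ = atan2(p_y, p_x) ≈ -1.39°.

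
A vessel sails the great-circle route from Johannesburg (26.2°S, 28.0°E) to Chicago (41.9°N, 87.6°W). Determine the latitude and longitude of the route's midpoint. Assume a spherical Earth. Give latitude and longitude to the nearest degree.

≈ 14°N, 21°W

Convert each endpoint to a unit vector on the sphere (x = cos φ cos λ, y = cos φ sin λ, z = sin φ).
The central angle between the endpoints is δ = arccos(p₁·p₂) ≈ 2.194 rad (125.7°).
Interpolate at f = 1/2 with slerp weights a = sin((1−f)δ)/sin δ ≈ 1.096, b = sin(fδ)/sin δ ≈ 1.096.
p = a·p₁ + b·p₂ ≈ (0.902, -0.353, 0.248); φ = arcsin(p_z) ≈ 14.36°, λ = atan2(p_y, p_x) ≈ -21.38°.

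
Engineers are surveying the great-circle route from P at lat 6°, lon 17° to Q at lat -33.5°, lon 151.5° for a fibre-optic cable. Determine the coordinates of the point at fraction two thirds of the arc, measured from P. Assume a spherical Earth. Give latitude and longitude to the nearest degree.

The haversine formula gives a central angle δ ≈ 2.264 rad (129.7°) between the endpoints.
Interpolate at f = 2/3 with slerp weights a = sin((1−f)δ)/sin δ ≈ 0.891, b = sin(fδ)/sin δ ≈ 1.298.
p = a·p₁ + b·p₂ ≈ (-0.104, 0.775, -0.623); φ = arcsin(p_z) ≈ -38.54°, λ = atan2(p_y, p_x) ≈ 97.63°.

≈ lat -39°, lon 98°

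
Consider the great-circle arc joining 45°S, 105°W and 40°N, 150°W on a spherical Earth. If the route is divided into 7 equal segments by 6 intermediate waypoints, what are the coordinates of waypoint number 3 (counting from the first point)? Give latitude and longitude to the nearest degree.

Convert each endpoint to a unit vector on the sphere (x = cos φ cos λ, y = cos φ sin λ, z = sin φ).
The central angle between the endpoints is δ = arccos(p₁·p₂) ≈ 1.642 rad (94.1°).
Interpolate at f = 3/7 with slerp weights a = sin((1−f)δ)/sin δ ≈ 0.809, b = sin(fδ)/sin δ ≈ 0.649.
p = a·p₁ + b·p₂ ≈ (-0.578, -0.801, -0.155); φ = arcsin(p_z) ≈ -8.91°, λ = atan2(p_y, p_x) ≈ -125.84°.

≈ 9°S, 126°W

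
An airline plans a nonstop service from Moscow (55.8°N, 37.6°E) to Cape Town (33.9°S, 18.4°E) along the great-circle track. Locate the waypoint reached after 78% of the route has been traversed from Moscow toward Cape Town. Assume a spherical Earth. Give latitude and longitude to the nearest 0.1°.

The haversine formula gives a central angle δ ≈ 1.592 rad (91.2°) between the endpoints.
Interpolate at f = 0.78 with slerp weights a = sin((1−f)δ)/sin δ ≈ 0.343, b = sin(fδ)/sin δ ≈ 0.946.
p = a·p₁ + b·p₂ ≈ (0.898, 0.366, -0.244); φ = arcsin(p_z) ≈ -14.13°, λ = atan2(p_y, p_x) ≈ 22.15°.

≈ 14.1°S, 22.1°E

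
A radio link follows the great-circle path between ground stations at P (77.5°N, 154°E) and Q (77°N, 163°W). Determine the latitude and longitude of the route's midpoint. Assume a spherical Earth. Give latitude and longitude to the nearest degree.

Convert each endpoint to a unit vector on the sphere (x = cos φ cos λ, y = cos φ sin λ, z = sin φ).
The central angle between the endpoints is δ = arccos(p₁·p₂) ≈ 0.162 rad (9.3°).
Interpolate at f = 1/2 with slerp weights a = sin((1−f)δ)/sin δ ≈ 0.502, b = sin(fδ)/sin δ ≈ 0.502.
p = a·p₁ + b·p₂ ≈ (-0.206, 0.015, 0.979); φ = arcsin(p_z) ≈ 78.11°, λ = atan2(p_y, p_x) ≈ 175.94°.

≈ (78°N, 176°E)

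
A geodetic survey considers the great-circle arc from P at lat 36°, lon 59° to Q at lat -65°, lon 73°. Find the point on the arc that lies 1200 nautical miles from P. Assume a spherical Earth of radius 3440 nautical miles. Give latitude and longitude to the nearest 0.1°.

≈ lat 16.1°, lon 61.1°

Write both endpoints as unit vectors p₁, p₂ with components (cos φ cos λ, cos φ sin λ, sin φ).
The central angle between the endpoints is δ = arccos(p₁·p₂) ≈ 1.773 rad (101.6°). The total great-circle distance is δ·R ≈ 1.773 × 3440 ≈ 6100 nmi, so the target fraction is f = 1200/6100 ≈ 0.197.
Interpolate at f ≈ 0.197 with slerp weights a = sin((1−f)δ)/sin δ ≈ 1.010, b = sin(fδ)/sin δ ≈ 0.349.
p = a·p₁ + b·p₂ ≈ (0.464, 0.841, 0.277); φ = arcsin(p_z) ≈ 16.10°, λ = atan2(p_y, p_x) ≈ 61.13°.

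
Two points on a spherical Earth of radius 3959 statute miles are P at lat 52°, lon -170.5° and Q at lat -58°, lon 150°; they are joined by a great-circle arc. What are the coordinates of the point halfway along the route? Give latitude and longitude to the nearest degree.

≈ lat -3°, lon 171°

Convert each endpoint to a unit vector on the sphere (x = cos φ cos λ, y = cos φ sin λ, z = sin φ).
The central angle between the endpoints is δ = arccos(p₁·p₂) ≈ 2.000 rad (114.6°).
Interpolate at f = 1/2 with slerp weights a = sin((1−f)δ)/sin δ ≈ 0.926, b = sin(fδ)/sin δ ≈ 0.926.
p = a·p₁ + b·p₂ ≈ (-0.987, 0.151, -0.056); φ = arcsin(p_z) ≈ -3.19°, λ = atan2(p_y, p_x) ≈ 171.29°.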